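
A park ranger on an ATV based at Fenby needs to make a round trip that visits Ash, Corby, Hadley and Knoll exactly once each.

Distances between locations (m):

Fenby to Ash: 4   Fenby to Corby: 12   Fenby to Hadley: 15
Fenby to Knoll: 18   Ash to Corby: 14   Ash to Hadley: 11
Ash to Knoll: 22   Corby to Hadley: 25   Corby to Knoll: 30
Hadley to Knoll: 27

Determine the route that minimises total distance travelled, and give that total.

Shortest round trip = 82 m.

Fenby-Ash-Corby-Hadley-Knoll-Fenby: 4+14+25+27+18 = 88
Fenby-Ash-Corby-Knoll-Hadley-Fenby: 4+14+30+27+15 = 90
Fenby-Ash-Hadley-Corby-Knoll-Fenby: 4+11+25+30+18 = 88
Fenby-Ash-Hadley-Knoll-Corby-Fenby: 4+11+27+30+12 = 84
Fenby-Ash-Knoll-Corby-Hadley-Fenby: 4+22+30+25+15 = 96
Fenby-Ash-Knoll-Hadley-Corby-Fenby: 4+22+27+25+12 = 90
Fenby-Corby-Ash-Hadley-Knoll-Fenby: 12+14+11+27+18 = 82
Fenby-Corby-Ash-Knoll-Hadley-Fenby: 12+14+22+27+15 = 90
Fenby-Corby-Hadley-Ash-Knoll-Fenby: 12+25+11+22+18 = 88
Fenby-Corby-Knoll-Ash-Hadley-Fenby: 12+30+22+11+15 = 90
Fenby-Hadley-Ash-Corby-Knoll-Fenby: 15+11+14+30+18 = 88
Fenby-Hadley-Corby-Ash-Knoll-Fenby: 15+25+14+22+18 = 94
The minimum is 82.
One optimal route: Fenby → Corby → Ash → Hadley → Knoll → Fenby (or its reverse).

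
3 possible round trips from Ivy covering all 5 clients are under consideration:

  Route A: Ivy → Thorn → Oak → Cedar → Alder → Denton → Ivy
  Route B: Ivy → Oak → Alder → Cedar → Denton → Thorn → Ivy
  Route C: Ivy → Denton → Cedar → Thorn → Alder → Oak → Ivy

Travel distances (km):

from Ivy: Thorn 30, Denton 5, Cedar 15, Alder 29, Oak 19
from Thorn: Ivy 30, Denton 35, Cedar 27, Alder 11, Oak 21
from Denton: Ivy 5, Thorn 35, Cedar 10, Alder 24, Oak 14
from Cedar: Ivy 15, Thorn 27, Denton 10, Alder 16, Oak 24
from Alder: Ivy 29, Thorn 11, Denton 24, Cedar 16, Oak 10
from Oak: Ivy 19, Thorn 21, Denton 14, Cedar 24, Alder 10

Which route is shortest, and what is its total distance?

Route A: 30 + 21 + 24 + 16 + 24 + 5 = 120
Route B: 19 + 10 + 16 + 10 + 35 + 30 = 120
Route C: 5 + 10 + 27 + 11 + 10 + 19 = 82

Shortest is Route C, total 82 km.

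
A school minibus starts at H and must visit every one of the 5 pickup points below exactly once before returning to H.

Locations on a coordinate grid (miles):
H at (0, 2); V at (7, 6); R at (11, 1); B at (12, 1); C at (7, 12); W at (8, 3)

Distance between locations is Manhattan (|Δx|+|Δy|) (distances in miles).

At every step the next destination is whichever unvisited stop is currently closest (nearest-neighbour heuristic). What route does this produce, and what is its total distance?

Total distance 48 miles via the nearest-neighbour route H → W → V → C → R → B → H.

H → [W:9 / V:11 / R:12 / B:13 / C:17] → W (9)
W → [V:4 / R:5 / B:6 / C:10] → V (4)
V → [C:6 / R:9 / B:10] → C (6)
C → [R:15 / B:16] → R (15)
R → [B:1] → B (1)
Return B→H: 13.
Total = 9 + 4 + 6 + 15 + 1 + 13 = 48.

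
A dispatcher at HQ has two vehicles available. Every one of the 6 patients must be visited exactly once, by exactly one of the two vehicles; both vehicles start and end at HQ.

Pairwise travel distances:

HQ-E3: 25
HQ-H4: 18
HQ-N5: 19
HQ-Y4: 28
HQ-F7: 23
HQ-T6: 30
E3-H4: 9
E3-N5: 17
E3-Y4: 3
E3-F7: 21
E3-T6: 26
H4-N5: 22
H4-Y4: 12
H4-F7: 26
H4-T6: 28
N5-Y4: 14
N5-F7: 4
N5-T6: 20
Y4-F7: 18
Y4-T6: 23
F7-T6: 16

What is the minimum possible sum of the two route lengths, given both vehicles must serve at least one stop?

Try each way of splitting the stops between the two vehicles (each non-empty) and, for each split, find the best tour for each vehicle:
  {E3} + {H4, N5, Y4, F7, T6}: 50 + 92 = 142
  {H4} + {E3, N5, Y4, F7, T6}: 36 + 90 = 126
  {E3, H4} + {N5, Y4, F7, T6}: 52 + 90 = 142
  {N5} + {E3, H4, Y4, F7, T6}: 38 + 92 = 130
  {E3, N5} + {H4, Y4, F7, T6}: 61 + 92 = 153
  {H4, N5} + {E3, Y4, F7, T6}: 59 + 90 = 149
  … (31 splits in total)
Best: vehicle 1 HQ → H4 → HQ = 36; vehicle 2 HQ → E3 → Y4 → T6 → F7 → N5 → HQ = 90; combined 126.

Minimum combined distance: 126.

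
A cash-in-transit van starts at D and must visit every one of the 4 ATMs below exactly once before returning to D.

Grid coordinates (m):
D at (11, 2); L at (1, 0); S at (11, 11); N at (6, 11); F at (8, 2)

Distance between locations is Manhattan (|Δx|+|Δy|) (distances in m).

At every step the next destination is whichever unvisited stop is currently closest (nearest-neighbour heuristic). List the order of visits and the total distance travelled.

D → [F:3 / S:9 / L:12 / N:14] → F (3)
F → [L:9 / N:11 / S:12] → L (9)
L → [N:16 / S:21] → N (16)
N → [S:5] → S (5)
Return S→D: 9.
Total = 3 + 9 + 16 + 5 + 9 = 42.

Nearest-neighbour total = 42 m; route D → F → L → N → S → D.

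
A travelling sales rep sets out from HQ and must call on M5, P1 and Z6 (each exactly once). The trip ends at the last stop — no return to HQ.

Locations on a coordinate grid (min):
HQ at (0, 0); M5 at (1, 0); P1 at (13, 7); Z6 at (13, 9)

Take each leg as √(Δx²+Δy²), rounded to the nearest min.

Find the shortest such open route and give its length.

17 min — the minimum one-way total.

There are 3! = 6 possible orderings.
HQ→M5→P1→Z6: 1+14+2 = 17
HQ→M5→Z6→P1: 1+15+2 = 18
HQ→P1→M5→Z6: 15+14+15 = 44
HQ→P1→Z6→M5: 15+2+15 = 32
HQ→Z6→M5→P1: 16+15+14 = 45
HQ→Z6→P1→M5: 16+2+14 = 32
The minimum is 17.
One shortest path: HQ → M5 → P1 → Z6.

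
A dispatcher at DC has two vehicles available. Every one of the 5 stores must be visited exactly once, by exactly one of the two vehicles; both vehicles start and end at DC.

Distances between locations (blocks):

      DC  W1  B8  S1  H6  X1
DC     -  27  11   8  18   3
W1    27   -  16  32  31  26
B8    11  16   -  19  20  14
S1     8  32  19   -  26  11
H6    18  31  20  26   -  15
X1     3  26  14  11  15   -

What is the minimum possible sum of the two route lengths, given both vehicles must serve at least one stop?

There are 2^4 − 1 = 15 ways to divide the 5 stops into two non-empty groups. For each, the best each vehicle can do is its own shortest tour through its group:
  {W1} + {B8, S1, H6, X1}: 54 + 65 = 119
  {B8} + {W1, S1, H6, X1}: 22 + 89 = 111
  {W1, B8} + {S1, H6, X1}: 54 + 52 = 106
  {S1} + {W1, B8, H6, X1}: 16 + 76 = 92
  {W1, S1} + {B8, H6, X1}: 67 + 49 = 116
  {B8, S1} + {W1, H6, X1}: 38 + 76 = 114
  … (15 splits in total)
Best: vehicle 1 DC → S1 → DC = 16; vehicle 2 DC → B8 → W1 → H6 → X1 → DC = 76; combined 92.

92 blocks — the smallest possible combined total.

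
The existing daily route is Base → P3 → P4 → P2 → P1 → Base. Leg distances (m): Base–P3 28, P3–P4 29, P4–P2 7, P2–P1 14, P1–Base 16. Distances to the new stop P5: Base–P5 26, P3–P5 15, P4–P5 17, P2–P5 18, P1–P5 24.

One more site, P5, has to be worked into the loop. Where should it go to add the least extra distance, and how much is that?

Insertion cost between consecutive stops i–j is d(i,P5) + d(P5,j) − d(i,j):
  between Base and P3: 26 + 15 − 28 = 13
  between P3 and P4: 15 + 17 − 29 = 3
  between P4 and P2: 17 + 18 − 7 = 28
  between P2 and P1: 18 + 24 − 14 = 28
  between P1 and Base: 24 + 26 − 16 = 34
Cheapest insertion is between P3 and P4, adding 3.
New total = 94 + 3 = 97.

Minimum extra distance: 3 m, inserting P5 between P3 and P4.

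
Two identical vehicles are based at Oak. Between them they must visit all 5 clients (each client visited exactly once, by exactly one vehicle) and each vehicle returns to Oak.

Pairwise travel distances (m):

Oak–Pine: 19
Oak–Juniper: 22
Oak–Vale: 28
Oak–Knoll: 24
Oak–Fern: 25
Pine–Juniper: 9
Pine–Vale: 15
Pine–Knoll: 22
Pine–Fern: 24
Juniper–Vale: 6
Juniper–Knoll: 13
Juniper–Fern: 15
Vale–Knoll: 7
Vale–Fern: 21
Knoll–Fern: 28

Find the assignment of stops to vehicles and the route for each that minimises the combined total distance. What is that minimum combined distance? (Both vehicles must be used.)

There are 2^4 − 1 = 15 ways to divide the 5 stops into two non-empty groups. For each, the best each vehicle can do is its own shortest tour through its group:
  {Pine} + {Juniper, Vale, Knoll, Fern}: 38 + 77 = 115
  {Juniper} + {Pine, Vale, Knoll, Fern}: 44 + 94 = 138
  {Pine, Juniper} + {Vale, Knoll, Fern}: 50 + 77 = 127
  {Vale} + {Pine, Juniper, Knoll, Fern}: 56 + 94 = 150
  {Pine, Vale} + {Juniper, Knoll, Fern}: 62 + 77 = 139
  {Juniper, Vale} + {Pine, Knoll, Fern}: 56 + 94 = 150
  … (15 splits in total)
Best: vehicle 1 Oak → Pine → Oak = 38; vehicle 2 Oak → Knoll → Vale → Juniper → Fern → Oak = 77; combined 115.

115 m — the smallest possible combined total.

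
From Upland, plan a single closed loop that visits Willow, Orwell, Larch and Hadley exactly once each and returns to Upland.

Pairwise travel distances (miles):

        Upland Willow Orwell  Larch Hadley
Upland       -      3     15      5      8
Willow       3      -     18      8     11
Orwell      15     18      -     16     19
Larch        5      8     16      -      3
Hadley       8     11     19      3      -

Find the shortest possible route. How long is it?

Shortest round trip = 48 miles.

With 4 stops there are 4!/2 = 12 distinct round trips (a route and its reverse cost the same).
Upland → Willow → Orwell → Larch → Hadley → Upland: 3+18+16+3+8 = 48
Upland → Willow → Orwell → Hadley → Larch → Upland: 3+18+19+3+5 = 48
Upland → Willow → Larch → Orwell → Hadley → Upland: 3+8+16+19+8 = 54
Upland → Willow → Larch → Hadley → Orwell → Upland: 3+8+3+19+15 = 48
Upland → Willow → Hadley → Orwell → Larch → Upland: 3+11+19+16+5 = 54
Upland → Willow → Hadley → Larch → Orwell → Upland: 3+11+3+16+15 = 48
Upland → Orwell → Willow → Larch → Hadley → Upland: 15+18+8+3+8 = 52
Upland → Orwell → Willow → Hadley → Larch → Upland: 15+18+11+3+5 = 52
Upland → Orwell → Larch → Willow → Hadley → Upland: 15+16+8+11+8 = 58
Upland → Orwell → Hadley → Willow → Larch → Upland: 15+19+11+8+5 = 58
Upland → Larch → Willow → Orwell → Hadley → Upland: 5+8+18+19+8 = 58
Upland → Larch → Orwell → Willow → Hadley → Upland: 5+16+18+11+8 = 58
The minimum is 48.
One optimal route: Upland → Willow → Orwell → Larch → Hadley → Upland (or its reverse).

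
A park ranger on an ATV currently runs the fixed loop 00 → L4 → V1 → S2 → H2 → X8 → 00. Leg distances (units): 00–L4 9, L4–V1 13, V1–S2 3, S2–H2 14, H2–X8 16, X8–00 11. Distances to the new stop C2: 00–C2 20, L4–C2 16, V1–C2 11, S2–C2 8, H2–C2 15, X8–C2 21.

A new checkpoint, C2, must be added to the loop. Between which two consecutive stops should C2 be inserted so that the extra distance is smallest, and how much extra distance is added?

Insertion cost between consecutive stops i–j is d(i,C2) + d(C2,j) − d(i,j):
  between 00 and L4: 20 + 16 − 9 = 27
  between L4 and V1: 16 + 11 − 13 = 14
  between V1 and S2: 11 + 8 − 3 = 16
  between S2 and H2: 8 + 15 − 14 = 9
  between H2 and X8: 15 + 21 − 16 = 20
  between X8 and 00: 21 + 20 − 11 = 30
Cheapest insertion is between S2 and H2, adding 9.
New total = 66 + 9 = 75.

+9 — insert C2 between S2 and H2.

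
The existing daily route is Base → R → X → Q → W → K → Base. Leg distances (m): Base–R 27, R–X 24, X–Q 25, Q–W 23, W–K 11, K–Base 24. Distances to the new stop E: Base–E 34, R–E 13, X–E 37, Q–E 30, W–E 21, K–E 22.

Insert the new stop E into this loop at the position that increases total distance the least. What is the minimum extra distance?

+20 m — insert E between Base and R.

Insertion cost between consecutive stops i–j is d(i,E) + d(E,j) − d(i,j):
  between Base and R: 34 + 13 − 27 = 20
  between R and X: 13 + 37 − 24 = 26
  between X and Q: 37 + 30 − 25 = 42
  between Q and W: 30 + 21 − 23 = 28
  between W and K: 21 + 22 − 11 = 32
  between K and Base: 22 + 34 − 24 = 32
Cheapest insertion is between Base and R, adding 20.
New total = 134 + 20 = 154.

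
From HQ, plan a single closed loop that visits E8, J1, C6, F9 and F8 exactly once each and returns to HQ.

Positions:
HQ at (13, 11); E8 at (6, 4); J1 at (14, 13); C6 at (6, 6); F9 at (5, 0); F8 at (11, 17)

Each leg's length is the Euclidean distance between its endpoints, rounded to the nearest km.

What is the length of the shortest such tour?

39 km — the shortest possible round trip.

HQ - E8 - J1 - C6 - F9 - F8 - HQ: 10+12+11+6+18+6 = 63
HQ - E8 - J1 - C6 - F8 - F9 - HQ: 10+12+11+12+18+14 = 77
HQ - E8 - J1 - F9 - C6 - F8 - HQ: 10+12+16+6+12+6 = 62
HQ - E8 - J1 - F9 - F8 - C6 - HQ: 10+12+16+18+12+9 = 77
HQ - E8 - J1 - F8 - C6 - F9 - HQ: 10+12+5+12+6+14 = 59
HQ - E8 - J1 - F8 - F9 - C6 - HQ: 10+12+5+18+6+9 = 60
HQ - E8 - C6 - J1 - F9 - F8 - HQ: 10+2+11+16+18+6 = 63
HQ - E8 - C6 - J1 - F8 - F9 - HQ: 10+2+11+5+18+14 = 60
HQ - E8 - C6 - F9 - J1 - F8 - HQ: 10+2+6+16+5+6 = 45
HQ - E8 - C6 - F9 - F8 - J1 - HQ: 10+2+6+18+5+2 = 43
HQ - E8 - C6 - F8 - J1 - F9 - HQ: 10+2+12+5+16+14 = 59
HQ - E8 - C6 - F8 - F9 - J1 - HQ: 10+2+12+18+16+2 = 60
HQ - E8 - F9 - J1 - C6 - F8 - HQ: 10+4+16+11+12+6 = 59
HQ - E8 - F9 - J1 - F8 - C6 - HQ: 10+4+16+5+12+9 = 56
… (46 more)
HQ - E8 - F9 - C6 - F8 - J1 - HQ: 10+4+6+12+5+2 = 39  ← best
The minimum is 39.
One optimal route: HQ → E8 → F9 → C6 → F8 → J1 → HQ (or its reverse).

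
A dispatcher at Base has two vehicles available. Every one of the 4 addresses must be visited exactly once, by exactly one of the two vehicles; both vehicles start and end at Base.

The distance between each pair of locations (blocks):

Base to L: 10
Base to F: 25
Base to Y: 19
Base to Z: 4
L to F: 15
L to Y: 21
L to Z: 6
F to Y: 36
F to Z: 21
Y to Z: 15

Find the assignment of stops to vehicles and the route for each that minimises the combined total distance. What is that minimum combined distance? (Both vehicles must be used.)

Check every non-empty split of the stops between the two vehicles; for each half take its own optimal tour:
  {L} + {F, Y, Z}: 20 + 80 = 100
  {F} + {L, Y, Z}: 50 + 50 = 100
  {L, F} + {Y, Z}: 50 + 38 = 88
  {Y} + {L, F, Z}: 38 + 50 = 88
  {L, Y} + {F, Z}: 50 + 50 = 100
  {F, Y} + {L, Z}: 80 + 20 = 100
  … (7 splits in total)
Best: vehicle 1 Base → L → F → Base = 50; vehicle 2 Base → Y → Z → Base = 38; combined 88.

Minimum combined distance: 88 blocks.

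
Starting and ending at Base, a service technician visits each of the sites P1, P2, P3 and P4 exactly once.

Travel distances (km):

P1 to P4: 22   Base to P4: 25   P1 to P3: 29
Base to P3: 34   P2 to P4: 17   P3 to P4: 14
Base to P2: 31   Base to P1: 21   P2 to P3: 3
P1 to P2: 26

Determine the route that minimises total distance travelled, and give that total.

Minimum total distance: 89 km.

With 4 stops there are 4!/2 = 12 distinct round trips (a route and its reverse cost the same).
Base → P1 → P2 → P3 → P4 → Base: 21+26+3+14+25 = 89
Base → P1 → P2 → P4 → P3 → Base: 21+26+17+14+34 = 112
Base → P1 → P3 → P2 → P4 → Base: 21+29+3+17+25 = 95
Base → P1 → P3 → P4 → P2 → Base: 21+29+14+17+31 = 112
Base → P1 → P4 → P2 → P3 → Base: 21+22+17+3+34 = 97
Base → P1 → P4 → P3 → P2 → Base: 21+22+14+3+31 = 91
Base → P2 → P1 → P3 → P4 → Base: 31+26+29+14+25 = 125
Base → P2 → P1 → P4 → P3 → Base: 31+26+22+14+34 = 127
Base → P2 → P3 → P1 → P4 → Base: 31+3+29+22+25 = 110
Base → P2 → P4 → P1 → P3 → Base: 31+17+22+29+34 = 133
Base → P3 → P1 → P2 → P4 → Base: 34+29+26+17+25 = 131
Base → P3 → P2 → P1 → P4 → Base: 34+3+26+22+25 = 110
The minimum is 89.
One optimal route: Base → P1 → P2 → P3 → P4 → Base (or its reverse).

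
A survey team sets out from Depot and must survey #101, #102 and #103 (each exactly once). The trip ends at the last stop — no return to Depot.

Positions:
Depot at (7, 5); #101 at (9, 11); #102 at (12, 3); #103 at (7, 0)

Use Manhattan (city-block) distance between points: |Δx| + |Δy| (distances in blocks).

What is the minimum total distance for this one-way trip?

There are 3! = 6 possible orderings.
Depot - #101 - #102 - #103: 8+11+8 = 27
Depot - #101 - #103 - #102: 8+13+8 = 29
Depot - #102 - #101 - #103: 7+11+13 = 31
Depot - #102 - #103 - #101: 7+8+13 = 28
Depot - #103 - #101 - #102: 5+13+11 = 29
Depot - #103 - #102 - #101: 5+8+11 = 24
The minimum is 24.
One shortest path: Depot → #103 → #102 → #101.

Minimum one-way distance = 24 blocks.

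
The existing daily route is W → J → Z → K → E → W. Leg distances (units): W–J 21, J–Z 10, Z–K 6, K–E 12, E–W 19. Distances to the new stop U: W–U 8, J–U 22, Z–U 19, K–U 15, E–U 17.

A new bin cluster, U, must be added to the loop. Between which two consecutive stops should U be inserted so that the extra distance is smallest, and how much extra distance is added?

Insertion cost between consecutive stops i–j is d(i,U) + d(U,j) − d(i,j):
  between W and J: 8 + 22 − 21 = 9
  between J and Z: 22 + 19 − 10 = 31
  between Z and K: 19 + 15 − 6 = 28
  between K and E: 15 + 17 − 12 = 20
  between E and W: 17 + 8 − 19 = 6
Cheapest insertion is between E and W, adding 6.
New total = 68 + 6 = 74.

Minimum extra distance: 6, inserting U between E and W.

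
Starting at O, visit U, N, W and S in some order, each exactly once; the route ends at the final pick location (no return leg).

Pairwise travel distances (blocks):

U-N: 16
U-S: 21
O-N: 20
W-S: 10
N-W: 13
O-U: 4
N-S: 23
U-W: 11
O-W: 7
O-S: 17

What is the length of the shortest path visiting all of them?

43 blocks — the minimum one-way total.

There are 4! = 24 possible orderings.
O → U → N → W → S: 4+16+13+10 = 43
O → U → N → S → W: 4+16+23+10 = 53
O → U → W → N → S: 4+11+13+23 = 51
O → U → W → S → N: 4+11+10+23 = 48
O → U → S → N → W: 4+21+23+13 = 61
O → U → S → W → N: 4+21+10+13 = 48
O → N → U → W → S: 20+16+11+10 = 57
O → N → U → S → W: 20+16+21+10 = 67
O → N → W → U → S: 20+13+11+21 = 65
O → N → W → S → U: 20+13+10+21 = 64
O → N → S → U → W: 20+23+21+11 = 75
O → N → S → W → U: 20+23+10+11 = 64
O → W → U → N → S: 7+11+16+23 = 57
O → W → U → S → N: 7+11+21+23 = 62
… (10 more)
The minimum is 43.
One shortest path: O → U → N → W → S.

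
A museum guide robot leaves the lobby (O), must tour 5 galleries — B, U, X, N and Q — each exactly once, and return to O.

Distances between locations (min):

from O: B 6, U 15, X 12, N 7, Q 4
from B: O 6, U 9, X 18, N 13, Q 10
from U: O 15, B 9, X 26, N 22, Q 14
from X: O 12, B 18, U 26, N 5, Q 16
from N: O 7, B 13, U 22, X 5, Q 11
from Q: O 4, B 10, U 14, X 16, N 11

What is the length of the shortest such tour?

With 5 stops there are 5!/2 = 60 distinct round trips (a route and its reverse cost the same).
O - B - U - X - N - Q - O: 6+9+26+5+11+4 = 61
O - B - U - X - Q - N - O: 6+9+26+16+11+7 = 75
O - B - U - N - X - Q - O: 6+9+22+5+16+4 = 62
O - B - U - N - Q - X - O: 6+9+22+11+16+12 = 76
O - B - U - Q - X - N - O: 6+9+14+16+5+7 = 57
O - B - U - Q - N - X - O: 6+9+14+11+5+12 = 57
O - B - X - U - N - Q - O: 6+18+26+22+11+4 = 87
O - B - X - U - Q - N - O: 6+18+26+14+11+7 = 82
O - B - X - N - U - Q - O: 6+18+5+22+14+4 = 69
O - B - X - N - Q - U - O: 6+18+5+11+14+15 = 69
O - B - X - Q - U - N - O: 6+18+16+14+22+7 = 83
O - B - X - Q - N - U - O: 6+18+16+11+22+15 = 88
O - B - N - U - X - Q - O: 6+13+22+26+16+4 = 87
O - B - N - U - Q - X - O: 6+13+22+14+16+12 = 83
… (46 more)
The minimum is 57.
One optimal route: O → B → U → Q → X → N → O (or its reverse).

Minimum total distance: 57 min.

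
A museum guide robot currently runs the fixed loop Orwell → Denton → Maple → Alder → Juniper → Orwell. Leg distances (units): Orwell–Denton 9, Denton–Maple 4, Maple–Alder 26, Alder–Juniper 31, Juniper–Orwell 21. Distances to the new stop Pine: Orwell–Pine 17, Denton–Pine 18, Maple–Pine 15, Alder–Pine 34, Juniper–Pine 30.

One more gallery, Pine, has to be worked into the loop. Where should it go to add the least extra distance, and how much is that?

Insertion cost between consecutive stops i–j is d(i,Pine) + d(Pine,j) − d(i,j):
  between Orwell and Denton: 17 + 18 − 9 = 26
  between Denton and Maple: 18 + 15 − 4 = 29
  between Maple and Alder: 15 + 34 − 26 = 23
  between Alder and Juniper: 34 + 30 − 31 = 33
  between Juniper and Orwell: 30 + 17 − 21 = 26
Cheapest insertion is between Maple and Alder, adding 23.
New total = 91 + 23 = 114.

+23 — insert Pine between Maple and Alder.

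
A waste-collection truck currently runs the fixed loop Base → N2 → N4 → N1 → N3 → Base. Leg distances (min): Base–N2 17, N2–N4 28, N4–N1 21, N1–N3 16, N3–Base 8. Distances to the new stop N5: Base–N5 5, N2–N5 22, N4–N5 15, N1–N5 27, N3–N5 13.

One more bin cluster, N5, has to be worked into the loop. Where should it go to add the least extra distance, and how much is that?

Adding 9 min by placing N5 on the N2–N4 leg.

Insertion cost between consecutive stops i–j is d(i,N5) + d(N5,j) − d(i,j):
  between Base and N2: 5 + 22 − 17 = 10
  between N2 and N4: 22 + 15 − 28 = 9
  between N4 and N1: 15 + 27 − 21 = 21
  between N1 and N3: 27 + 13 − 16 = 24
  between N3 and Base: 13 + 5 − 8 = 10
Cheapest insertion is between N2 and N4, adding 9.
New total = 90 + 9 = 99.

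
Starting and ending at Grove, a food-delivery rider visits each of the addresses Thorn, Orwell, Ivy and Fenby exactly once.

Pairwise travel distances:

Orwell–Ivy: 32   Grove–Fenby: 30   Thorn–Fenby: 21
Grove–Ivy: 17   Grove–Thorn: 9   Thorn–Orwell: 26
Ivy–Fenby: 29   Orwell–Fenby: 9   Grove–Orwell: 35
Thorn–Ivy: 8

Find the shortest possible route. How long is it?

Shortest round trip = 88.

With 4 stops there are 4!/2 = 12 distinct round trips (a route and its reverse cost the same).
Grove → Thorn → Orwell → Ivy → Fenby → Grove: 9+26+32+29+30 = 126
Grove → Thorn → Orwell → Fenby → Ivy → Grove: 9+26+9+29+17 = 90
Grove → Thorn → Ivy → Orwell → Fenby → Grove: 9+8+32+9+30 = 88
Grove → Thorn → Ivy → Fenby → Orwell → Grove: 9+8+29+9+35 = 90
Grove → Thorn → Fenby → Orwell → Ivy → Grove: 9+21+9+32+17 = 88
Grove → Thorn → Fenby → Ivy → Orwell → Grove: 9+21+29+32+35 = 126
Grove → Orwell → Thorn → Ivy → Fenby → Grove: 35+26+8+29+30 = 128
Grove → Orwell → Thorn → Fenby → Ivy → Grove: 35+26+21+29+17 = 128
Grove → Orwell → Ivy → Thorn → Fenby → Grove: 35+32+8+21+30 = 126
Grove → Orwell → Fenby → Thorn → Ivy → Grove: 35+9+21+8+17 = 90
Grove → Ivy → Thorn → Orwell → Fenby → Grove: 17+8+26+9+30 = 90
Grove → Ivy → Orwell → Thorn → Fenby → Grove: 17+32+26+21+30 = 126
The minimum is 88.
One optimal route: Grove → Thorn → Ivy → Orwell → Fenby → Grove (or its reverse).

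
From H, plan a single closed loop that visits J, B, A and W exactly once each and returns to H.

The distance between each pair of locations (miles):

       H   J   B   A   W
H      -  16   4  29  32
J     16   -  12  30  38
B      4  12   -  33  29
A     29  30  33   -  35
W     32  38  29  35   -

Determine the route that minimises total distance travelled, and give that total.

With 4 stops there are 4!/2 = 12 distinct round trips (a route and its reverse cost the same).
H-J-B-A-W-H: 16+12+33+35+32 = 128
H-J-B-W-A-H: 16+12+29+35+29 = 121
H-J-A-B-W-H: 16+30+33+29+32 = 140
H-J-A-W-B-H: 16+30+35+29+4 = 114
H-J-W-B-A-H: 16+38+29+33+29 = 145
H-J-W-A-B-H: 16+38+35+33+4 = 126
H-B-J-A-W-H: 4+12+30+35+32 = 113
H-B-J-W-A-H: 4+12+38+35+29 = 118
H-B-A-J-W-H: 4+33+30+38+32 = 137
H-B-W-J-A-H: 4+29+38+30+29 = 130
H-A-J-B-W-H: 29+30+12+29+32 = 132
H-A-B-J-W-H: 29+33+12+38+32 = 144
The minimum is 113.
One optimal route: H → B → J → A → W → H (or its reverse).

Minimum total distance: 113 miles.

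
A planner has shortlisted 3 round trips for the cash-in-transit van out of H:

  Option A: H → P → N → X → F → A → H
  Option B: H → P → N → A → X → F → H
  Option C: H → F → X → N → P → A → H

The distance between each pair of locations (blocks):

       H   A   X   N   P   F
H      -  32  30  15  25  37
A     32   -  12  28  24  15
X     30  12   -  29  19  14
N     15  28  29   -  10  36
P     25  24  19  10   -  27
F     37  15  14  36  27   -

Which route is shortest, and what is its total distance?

Option A: 25 + 10 + 29 + 14 + 15 + 32 = 125
Option B: 25 + 10 + 28 + 12 + 14 + 37 = 126
Option C: 37 + 14 + 29 + 10 + 24 + 32 = 146

125 blocks — Option A is the shortest.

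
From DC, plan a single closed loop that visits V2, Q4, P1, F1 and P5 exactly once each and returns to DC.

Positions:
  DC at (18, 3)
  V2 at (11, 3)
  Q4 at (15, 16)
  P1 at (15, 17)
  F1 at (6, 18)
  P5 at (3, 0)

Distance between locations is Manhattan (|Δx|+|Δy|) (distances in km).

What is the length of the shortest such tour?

66 km — the shortest possible round trip.

DC→V2→Q4→P1→F1→P5→DC: 7+17+1+10+21+18 = 74
DC→V2→Q4→P1→P5→F1→DC: 7+17+1+29+21+27 = 102
DC→V2→Q4→F1→P1→P5→DC: 7+17+11+10+29+18 = 92
DC→V2→Q4→F1→P5→P1→DC: 7+17+11+21+29+17 = 102
DC→V2→Q4→P5→P1→F1→DC: 7+17+28+29+10+27 = 118
DC→V2→Q4→P5→F1→P1→DC: 7+17+28+21+10+17 = 100
DC→V2→P1→Q4→F1→P5→DC: 7+18+1+11+21+18 = 76
DC→V2→P1→Q4→P5→F1→DC: 7+18+1+28+21+27 = 102
DC→V2→P1→F1→Q4→P5→DC: 7+18+10+11+28+18 = 92
DC→V2→P1→F1→P5→Q4→DC: 7+18+10+21+28+16 = 100
DC→V2→P1→P5→Q4→F1→DC: 7+18+29+28+11+27 = 120
DC→V2→P1→P5→F1→Q4→DC: 7+18+29+21+11+16 = 102
DC→V2→F1→Q4→P1→P5→DC: 7+20+11+1+29+18 = 86
DC→V2→F1→Q4→P5→P1→DC: 7+20+11+28+29+17 = 112
… (46 more)
DC→V2→P5→F1→P1→Q4→DC: 7+11+21+10+1+16 = 66  ← best
The minimum is 66.
One optimal route: DC → V2 → P5 → F1 → P1 → Q4 → DC (or its reverse).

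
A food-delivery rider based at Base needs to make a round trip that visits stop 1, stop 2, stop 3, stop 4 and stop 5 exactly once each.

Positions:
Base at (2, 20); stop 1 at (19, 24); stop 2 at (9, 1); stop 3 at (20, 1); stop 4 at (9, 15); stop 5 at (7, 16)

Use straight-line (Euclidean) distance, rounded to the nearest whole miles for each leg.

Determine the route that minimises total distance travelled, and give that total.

There are 60 distinct closed tours to check (reversals are equivalent).
Base → stop 1 → stop 2 → stop 3 → stop 4 → stop 5 → Base: 17+25+11+18+2+6 = 79
Base → stop 1 → stop 2 → stop 3 → stop 5 → stop 4 → Base: 17+25+11+20+2+9 = 84
Base → stop 1 → stop 2 → stop 4 → stop 3 → stop 5 → Base: 17+25+14+18+20+6 = 100
Base → stop 1 → stop 2 → stop 4 → stop 5 → stop 3 → Base: 17+25+14+2+20+26 = 104
Base → stop 1 → stop 2 → stop 5 → stop 3 → stop 4 → Base: 17+25+15+20+18+9 = 104
Base → stop 1 → stop 2 → stop 5 → stop 4 → stop 3 → Base: 17+25+15+2+18+26 = 103
Base → stop 1 → stop 3 → stop 2 → stop 4 → stop 5 → Base: 17+23+11+14+2+6 = 73
Base → stop 1 → stop 3 → stop 2 → stop 5 → stop 4 → Base: 17+23+11+15+2+9 = 77
Base → stop 1 → stop 3 → stop 4 → stop 2 → stop 5 → Base: 17+23+18+14+15+6 = 93
Base → stop 1 → stop 3 → stop 4 → stop 5 → stop 2 → Base: 17+23+18+2+15+20 = 95
Base → stop 1 → stop 3 → stop 5 → stop 2 → stop 4 → Base: 17+23+20+15+14+9 = 98
Base → stop 1 → stop 3 → stop 5 → stop 4 → stop 2 → Base: 17+23+20+2+14+20 = 96
Base → stop 1 → stop 4 → stop 2 → stop 3 → stop 5 → Base: 17+13+14+11+20+6 = 81
Base → stop 1 → stop 4 → stop 2 → stop 5 → stop 3 → Base: 17+13+14+15+20+26 = 105
… (46 more)
The minimum is 73.
One optimal route: Base → stop 1 → stop 3 → stop 2 → stop 4 → stop 5 → Base (or its reverse).

73 miles — the shortest possible round trip.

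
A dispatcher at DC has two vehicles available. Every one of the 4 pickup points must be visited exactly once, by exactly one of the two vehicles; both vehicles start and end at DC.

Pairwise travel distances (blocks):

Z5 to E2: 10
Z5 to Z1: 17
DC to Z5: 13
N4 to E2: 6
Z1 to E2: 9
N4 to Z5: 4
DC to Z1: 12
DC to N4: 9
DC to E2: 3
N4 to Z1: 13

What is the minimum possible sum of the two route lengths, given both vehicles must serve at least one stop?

48 blocks — the smallest possible combined total.

Check every non-empty split of the stops between the two vehicles; for each half take its own optimal tour:
  {N4} + {Z5, Z1, E2}: 18 + 42 = 60
  {Z5} + {N4, Z1, E2}: 26 + 34 = 60
  {N4, Z5} + {Z1, E2}: 26 + 24 = 50
  {Z1} + {N4, Z5, E2}: 24 + 26 = 50
  {N4, Z1} + {Z5, E2}: 34 + 26 = 60
  {Z5, Z1} + {N4, E2}: 42 + 18 = 60
  … (7 splits in total)
  {N4, Z5, Z1} + {E2}: 42 + 6 = 48  ← best
Best: vehicle 1 DC → N4 → Z5 → Z1 → DC = 42; vehicle 2 DC → E2 → DC = 6; combined 48.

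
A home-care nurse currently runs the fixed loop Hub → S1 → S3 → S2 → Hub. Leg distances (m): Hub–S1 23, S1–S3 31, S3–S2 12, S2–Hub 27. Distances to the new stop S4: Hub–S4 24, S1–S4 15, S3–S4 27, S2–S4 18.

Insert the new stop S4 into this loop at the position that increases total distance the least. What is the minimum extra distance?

Insertion cost between consecutive stops i–j is d(i,S4) + d(S4,j) − d(i,j):
  between Hub and S1: 24 + 15 − 23 = 16
  between S1 and S3: 15 + 27 − 31 = 11
  between S3 and S2: 27 + 18 − 12 = 33
  between S2 and Hub: 18 + 24 − 27 = 15
Cheapest insertion is between S1 and S3, adding 11.
New total = 93 + 11 = 104.

Minimum extra distance: 11 m, inserting S4 between S1 and S3.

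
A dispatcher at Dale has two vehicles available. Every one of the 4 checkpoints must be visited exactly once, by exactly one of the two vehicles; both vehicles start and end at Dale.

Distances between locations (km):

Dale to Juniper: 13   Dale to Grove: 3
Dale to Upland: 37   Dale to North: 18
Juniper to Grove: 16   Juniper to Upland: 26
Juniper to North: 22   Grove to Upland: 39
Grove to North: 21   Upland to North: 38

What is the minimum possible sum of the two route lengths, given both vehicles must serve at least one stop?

There are 2^3 − 1 = 7 ways to divide the 4 stops into two non-empty groups. For each, the best each vehicle can do is its own shortest tour through its group:
  {Juniper} + {Grove, Upland, North}: 26 + 98 = 124
  {Grove} + {Juniper, Upland, North}: 6 + 95 = 101
  {Juniper, Grove} + {Upland, North}: 32 + 93 = 125
  {Upland} + {Juniper, Grove, North}: 74 + 59 = 133
  {Juniper, Upland} + {Grove, North}: 76 + 42 = 118
  {Grove, Upland} + {Juniper, North}: 79 + 53 = 132
  … (7 splits in total)
Best: vehicle 1 Dale → Grove → Dale = 6; vehicle 2 Dale → Juniper → Upland → North → Dale = 95; combined 101.

Minimum combined distance: 101 km.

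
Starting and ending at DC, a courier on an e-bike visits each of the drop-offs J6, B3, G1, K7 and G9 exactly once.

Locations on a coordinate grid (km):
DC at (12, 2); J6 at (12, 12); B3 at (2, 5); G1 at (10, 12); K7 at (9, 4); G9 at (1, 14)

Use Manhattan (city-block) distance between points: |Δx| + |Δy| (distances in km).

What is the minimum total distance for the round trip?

Minimum total distance: 46 km.

There are 60 distinct closed tours to check (reversals are equivalent).
DC → J6 → B3 → G1 → K7 → G9 → DC: 10+17+15+9+18+23 = 92
DC → J6 → B3 → G1 → G9 → K7 → DC: 10+17+15+11+18+5 = 76
DC → J6 → B3 → K7 → G1 → G9 → DC: 10+17+8+9+11+23 = 78
DC → J6 → B3 → K7 → G9 → G1 → DC: 10+17+8+18+11+12 = 76
DC → J6 → B3 → G9 → G1 → K7 → DC: 10+17+10+11+9+5 = 62
DC → J6 → B3 → G9 → K7 → G1 → DC: 10+17+10+18+9+12 = 76
DC → J6 → G1 → B3 → K7 → G9 → DC: 10+2+15+8+18+23 = 76
DC → J6 → G1 → B3 → G9 → K7 → DC: 10+2+15+10+18+5 = 60
DC → J6 → G1 → K7 → B3 → G9 → DC: 10+2+9+8+10+23 = 62
DC → J6 → G1 → K7 → G9 → B3 → DC: 10+2+9+18+10+13 = 62
DC → J6 → G1 → G9 → B3 → K7 → DC: 10+2+11+10+8+5 = 46
DC → J6 → G1 → G9 → K7 → B3 → DC: 10+2+11+18+8+13 = 62
DC → J6 → K7 → B3 → G1 → G9 → DC: 10+11+8+15+11+23 = 78
DC → J6 → K7 → B3 → G9 → G1 → DC: 10+11+8+10+11+12 = 62
… (46 more)
The minimum is 46.
One optimal route: DC → J6 → G1 → G9 → B3 → K7 → DC (or its reverse).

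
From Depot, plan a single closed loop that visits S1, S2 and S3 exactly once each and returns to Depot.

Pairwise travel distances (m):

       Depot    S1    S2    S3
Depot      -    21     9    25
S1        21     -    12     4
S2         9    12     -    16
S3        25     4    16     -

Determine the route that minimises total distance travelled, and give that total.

50 m — the shortest possible round trip.

With 3 stops there are 3!/2 = 3 distinct round trips (a route and its reverse cost the same).
Depot - S1 - S2 - S3 - Depot: 21+12+16+25 = 74
Depot - S1 - S3 - S2 - Depot: 21+4+16+9 = 50
Depot - S2 - S1 - S3 - Depot: 9+12+4+25 = 50
The minimum is 50.
One optimal route: Depot → S1 → S3 → S2 → Depot (or its reverse).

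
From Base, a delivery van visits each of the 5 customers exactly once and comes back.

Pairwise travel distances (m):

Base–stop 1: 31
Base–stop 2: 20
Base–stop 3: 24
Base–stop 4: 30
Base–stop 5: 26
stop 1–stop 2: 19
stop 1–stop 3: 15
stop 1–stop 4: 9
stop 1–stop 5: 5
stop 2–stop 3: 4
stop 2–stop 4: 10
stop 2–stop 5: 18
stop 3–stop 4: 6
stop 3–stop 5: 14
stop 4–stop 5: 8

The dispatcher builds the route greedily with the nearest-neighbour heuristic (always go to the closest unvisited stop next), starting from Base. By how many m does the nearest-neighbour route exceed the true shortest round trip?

From Base: stop 2=20, stop 3=24, stop 5=26, stop 4=30, stop 1=31 → choose stop 2 (20).
From stop 2: stop 3=4, stop 4=10, stop 5=18, stop 1=19 → choose stop 3 (4).
From stop 3: stop 4=6, stop 5=14, stop 1=15 → choose stop 4 (6).
From stop 4: stop 5=8, stop 1=9 → choose stop 5 (8).
From stop 5: stop 1=5 → choose stop 1 (5).
NN route Base → stop 2 → stop 3 → stop 4 → stop 5 → stop 1 → Base costs 74.
Optimal: Base → stop 2 → stop 3 → stop 4 → stop 1 → stop 5 → Base costs 70 (by enumerating all 60 distinct tours).
Excess = 74 − 70 = 4.

The nearest-neighbour route is 4 m longer than optimal.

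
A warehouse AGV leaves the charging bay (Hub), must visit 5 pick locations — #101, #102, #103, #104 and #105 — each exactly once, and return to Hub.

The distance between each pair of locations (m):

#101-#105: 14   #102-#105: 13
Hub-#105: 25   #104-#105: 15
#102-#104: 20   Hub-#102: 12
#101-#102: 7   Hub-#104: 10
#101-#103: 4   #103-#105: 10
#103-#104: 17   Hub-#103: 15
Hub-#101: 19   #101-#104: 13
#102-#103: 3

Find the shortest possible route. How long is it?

58 m — the shortest possible round trip.

With 5 stops there are 5!/2 = 60 distinct round trips (a route and its reverse cost the same).
Hub - #101 - #102 - #103 - #104 - #105 - Hub: 19+7+3+17+15+25 = 86
Hub - #101 - #102 - #103 - #105 - #104 - Hub: 19+7+3+10+15+10 = 64
Hub - #101 - #102 - #104 - #103 - #105 - Hub: 19+7+20+17+10+25 = 98
Hub - #101 - #102 - #104 - #105 - #103 - Hub: 19+7+20+15+10+15 = 86
Hub - #101 - #102 - #105 - #103 - #104 - Hub: 19+7+13+10+17+10 = 76
Hub - #101 - #102 - #105 - #104 - #103 - Hub: 19+7+13+15+17+15 = 86
Hub - #101 - #103 - #102 - #104 - #105 - Hub: 19+4+3+20+15+25 = 86
Hub - #101 - #103 - #102 - #105 - #104 - Hub: 19+4+3+13+15+10 = 64
Hub - #101 - #103 - #104 - #102 - #105 - Hub: 19+4+17+20+13+25 = 98
Hub - #101 - #103 - #104 - #105 - #102 - Hub: 19+4+17+15+13+12 = 80
Hub - #101 - #103 - #105 - #102 - #104 - Hub: 19+4+10+13+20+10 = 76
Hub - #101 - #103 - #105 - #104 - #102 - Hub: 19+4+10+15+20+12 = 80
Hub - #101 - #104 - #102 - #103 - #105 - Hub: 19+13+20+3+10+25 = 90
Hub - #101 - #104 - #102 - #105 - #103 - Hub: 19+13+20+13+10+15 = 90
… (46 more)
Hub - #102 - #101 - #103 - #105 - #104 - Hub: 12+7+4+10+15+10 = 58  ← best
The minimum is 58.
One optimal route: Hub → #102 → #101 → #103 → #105 → #104 → Hub (or its reverse).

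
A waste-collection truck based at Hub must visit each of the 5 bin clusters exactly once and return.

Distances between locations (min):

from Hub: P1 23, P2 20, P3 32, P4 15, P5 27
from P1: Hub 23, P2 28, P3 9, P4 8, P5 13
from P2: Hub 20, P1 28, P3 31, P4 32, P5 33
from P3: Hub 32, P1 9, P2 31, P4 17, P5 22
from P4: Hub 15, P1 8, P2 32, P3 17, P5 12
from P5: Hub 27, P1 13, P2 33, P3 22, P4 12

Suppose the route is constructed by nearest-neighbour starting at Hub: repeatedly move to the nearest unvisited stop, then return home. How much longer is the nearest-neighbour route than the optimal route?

Hub: P4=15, P2=20, P1=23, P5=27, P3=32 ⇒ P4
P4: P1=8, P5=12, P3=17, P2=32 ⇒ P1
P1: P3=9, P5=13, P2=28 ⇒ P3
P3: P5=22, P2=31 ⇒ P5
P5: P2=33 ⇒ P2
NN route Hub → P4 → P1 → P3 → P5 → P2 → Hub costs 107.
Optimal: Hub → P2 → P3 → P1 → P5 → P4 → Hub costs 100 (by enumerating all 60 distinct tours).
Excess = 107 − 100 = 7.

The nearest-neighbour route is 7 min longer than optimal.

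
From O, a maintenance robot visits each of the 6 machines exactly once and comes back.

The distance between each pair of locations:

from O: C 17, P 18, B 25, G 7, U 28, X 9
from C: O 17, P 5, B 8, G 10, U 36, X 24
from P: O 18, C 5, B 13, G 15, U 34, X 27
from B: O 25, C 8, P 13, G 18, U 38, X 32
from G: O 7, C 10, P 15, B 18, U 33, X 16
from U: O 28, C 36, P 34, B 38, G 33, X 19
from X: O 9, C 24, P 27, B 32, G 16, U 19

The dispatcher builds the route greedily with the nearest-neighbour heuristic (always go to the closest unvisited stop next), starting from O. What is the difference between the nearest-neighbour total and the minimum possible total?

Excess over optimum: 14.

From O: G=7, X=9, C=17, P=18, B=25, U=28 → choose G (7).
From G: C=10, P=15, X=16, B=18, U=33 → choose C (10).
From C: P=5, B=8, X=24, U=36 → choose P (5).
From P: B=13, X=27, U=34 → choose B (13).
From B: X=32, U=38 → choose X (32).
From X: U=19 → choose U (19).
NN route O → G → C → P → B → X → U → O costs 114.
Optimal: O → G → C → B → P → U → X → O costs 100 (by enumerating all 360 distinct tours).
Excess = 114 − 100 = 14.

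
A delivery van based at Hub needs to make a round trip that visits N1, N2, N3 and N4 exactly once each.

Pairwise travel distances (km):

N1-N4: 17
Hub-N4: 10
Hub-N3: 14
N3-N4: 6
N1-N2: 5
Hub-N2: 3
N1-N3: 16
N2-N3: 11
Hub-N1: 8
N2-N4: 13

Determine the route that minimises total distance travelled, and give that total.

With 4 stops there are 4!/2 = 12 distinct round trips (a route and its reverse cost the same).
Hub-N1-N2-N3-N4-Hub: 8+5+11+6+10 = 40
Hub-N1-N2-N4-N3-Hub: 8+5+13+6+14 = 46
Hub-N1-N3-N2-N4-Hub: 8+16+11+13+10 = 58
Hub-N1-N3-N4-N2-Hub: 8+16+6+13+3 = 46
Hub-N1-N4-N2-N3-Hub: 8+17+13+11+14 = 63
Hub-N1-N4-N3-N2-Hub: 8+17+6+11+3 = 45
Hub-N2-N1-N3-N4-Hub: 3+5+16+6+10 = 40
Hub-N2-N1-N4-N3-Hub: 3+5+17+6+14 = 45
Hub-N2-N3-N1-N4-Hub: 3+11+16+17+10 = 57
Hub-N2-N4-N1-N3-Hub: 3+13+17+16+14 = 63
Hub-N3-N1-N2-N4-Hub: 14+16+5+13+10 = 58
Hub-N3-N2-N1-N4-Hub: 14+11+5+17+10 = 57
The minimum is 40.
One optimal route: Hub → N1 → N2 → N3 → N4 → Hub (or its reverse).

Minimum total distance: 40 km.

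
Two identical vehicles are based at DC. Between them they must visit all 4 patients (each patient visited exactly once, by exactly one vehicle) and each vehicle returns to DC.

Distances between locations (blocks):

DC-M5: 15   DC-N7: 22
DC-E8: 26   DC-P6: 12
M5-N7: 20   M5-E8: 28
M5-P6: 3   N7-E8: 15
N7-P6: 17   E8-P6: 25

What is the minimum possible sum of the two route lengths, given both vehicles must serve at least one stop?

Try each way of splitting the stops between the two vehicles (each non-empty) and, for each split, find the best tour for each vehicle:
  {M5} + {N7, E8, P6}: 30 + 70 = 100
  {N7} + {M5, E8, P6}: 44 + 69 = 113
  {M5, N7} + {E8, P6}: 57 + 63 = 120
  {E8} + {M5, N7, P6}: 52 + 57 = 109
  {M5, E8} + {N7, P6}: 69 + 51 = 120
  {N7, E8} + {M5, P6}: 63 + 30 = 93
  … (7 splits in total)
Best: vehicle 1 DC → N7 → E8 → DC = 63; vehicle 2 DC → M5 → P6 → DC = 30; combined 93.

93 blocks — the smallest possible combined total.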